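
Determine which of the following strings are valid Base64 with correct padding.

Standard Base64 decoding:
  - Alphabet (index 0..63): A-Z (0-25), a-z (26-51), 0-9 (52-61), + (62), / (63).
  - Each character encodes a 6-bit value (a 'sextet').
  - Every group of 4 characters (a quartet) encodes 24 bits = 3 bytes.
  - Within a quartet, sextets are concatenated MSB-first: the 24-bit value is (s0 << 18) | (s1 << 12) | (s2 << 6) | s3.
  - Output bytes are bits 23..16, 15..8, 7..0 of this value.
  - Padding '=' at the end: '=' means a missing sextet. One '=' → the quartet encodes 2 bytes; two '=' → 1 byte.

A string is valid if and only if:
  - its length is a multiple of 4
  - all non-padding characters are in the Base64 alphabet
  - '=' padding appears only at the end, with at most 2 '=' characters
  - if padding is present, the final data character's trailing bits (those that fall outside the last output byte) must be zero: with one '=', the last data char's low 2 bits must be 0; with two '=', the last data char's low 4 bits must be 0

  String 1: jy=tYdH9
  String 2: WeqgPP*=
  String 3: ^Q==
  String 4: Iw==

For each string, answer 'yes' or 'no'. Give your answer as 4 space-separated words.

String 1: 'jy=tYdH9' → invalid (bad char(s): ['=']; '=' in middle)
String 2: 'WeqgPP*=' → invalid (bad char(s): ['*'])
String 3: '^Q==' → invalid (bad char(s): ['^'])
String 4: 'Iw==' → valid

Answer: no no no yes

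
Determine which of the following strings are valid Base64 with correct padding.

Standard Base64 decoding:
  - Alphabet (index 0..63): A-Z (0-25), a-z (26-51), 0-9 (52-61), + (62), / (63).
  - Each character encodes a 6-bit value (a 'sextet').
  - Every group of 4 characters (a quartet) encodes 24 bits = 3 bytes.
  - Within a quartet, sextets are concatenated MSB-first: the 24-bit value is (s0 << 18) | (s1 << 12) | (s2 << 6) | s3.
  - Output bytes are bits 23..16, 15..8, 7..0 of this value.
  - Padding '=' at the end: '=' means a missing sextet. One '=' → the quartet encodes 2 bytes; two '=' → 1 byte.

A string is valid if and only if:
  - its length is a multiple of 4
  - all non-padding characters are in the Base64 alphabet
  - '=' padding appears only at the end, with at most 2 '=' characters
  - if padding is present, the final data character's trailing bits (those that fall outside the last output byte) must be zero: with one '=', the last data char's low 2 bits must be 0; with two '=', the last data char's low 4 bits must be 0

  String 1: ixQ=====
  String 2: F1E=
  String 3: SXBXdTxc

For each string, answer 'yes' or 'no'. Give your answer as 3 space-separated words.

String 1: 'ixQ=====' → invalid (5 pad chars (max 2))
String 2: 'F1E=' → valid
String 3: 'SXBXdTxc' → valid

Answer: no yes yes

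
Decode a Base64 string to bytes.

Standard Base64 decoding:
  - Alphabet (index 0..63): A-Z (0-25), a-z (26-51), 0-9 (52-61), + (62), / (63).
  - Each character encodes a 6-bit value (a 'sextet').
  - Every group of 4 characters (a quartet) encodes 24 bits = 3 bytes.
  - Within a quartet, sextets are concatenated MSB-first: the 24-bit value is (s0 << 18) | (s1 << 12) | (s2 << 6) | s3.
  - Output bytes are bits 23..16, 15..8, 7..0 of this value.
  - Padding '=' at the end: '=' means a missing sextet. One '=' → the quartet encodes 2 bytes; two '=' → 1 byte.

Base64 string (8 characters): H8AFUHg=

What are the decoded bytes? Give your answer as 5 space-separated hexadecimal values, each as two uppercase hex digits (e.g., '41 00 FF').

Answer: 1F C0 05 50 78

Derivation:
After char 0 ('H'=7): chars_in_quartet=1 acc=0x7 bytes_emitted=0
After char 1 ('8'=60): chars_in_quartet=2 acc=0x1FC bytes_emitted=0
After char 2 ('A'=0): chars_in_quartet=3 acc=0x7F00 bytes_emitted=0
After char 3 ('F'=5): chars_in_quartet=4 acc=0x1FC005 -> emit 1F C0 05, reset; bytes_emitted=3
After char 4 ('U'=20): chars_in_quartet=1 acc=0x14 bytes_emitted=3
After char 5 ('H'=7): chars_in_quartet=2 acc=0x507 bytes_emitted=3
After char 6 ('g'=32): chars_in_quartet=3 acc=0x141E0 bytes_emitted=3
Padding '=': partial quartet acc=0x141E0 -> emit 50 78; bytes_emitted=5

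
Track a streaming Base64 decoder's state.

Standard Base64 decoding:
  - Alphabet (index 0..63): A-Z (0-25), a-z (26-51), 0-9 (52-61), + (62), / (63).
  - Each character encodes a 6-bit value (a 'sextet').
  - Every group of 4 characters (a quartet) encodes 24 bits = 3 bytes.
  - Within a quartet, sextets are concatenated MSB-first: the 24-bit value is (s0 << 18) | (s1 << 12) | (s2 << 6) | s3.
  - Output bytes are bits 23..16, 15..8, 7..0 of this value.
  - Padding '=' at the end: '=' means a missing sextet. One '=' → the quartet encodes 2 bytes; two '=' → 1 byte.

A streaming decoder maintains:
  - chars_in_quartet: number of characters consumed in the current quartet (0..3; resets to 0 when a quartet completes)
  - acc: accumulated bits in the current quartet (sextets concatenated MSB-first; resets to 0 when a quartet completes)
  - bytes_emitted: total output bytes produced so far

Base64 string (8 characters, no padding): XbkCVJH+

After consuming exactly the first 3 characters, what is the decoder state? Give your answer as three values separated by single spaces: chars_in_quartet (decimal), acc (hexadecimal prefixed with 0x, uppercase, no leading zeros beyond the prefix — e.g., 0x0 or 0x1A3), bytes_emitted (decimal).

After char 0 ('X'=23): chars_in_quartet=1 acc=0x17 bytes_emitted=0
After char 1 ('b'=27): chars_in_quartet=2 acc=0x5DB bytes_emitted=0
After char 2 ('k'=36): chars_in_quartet=3 acc=0x176E4 bytes_emitted=0

Answer: 3 0x176E4 0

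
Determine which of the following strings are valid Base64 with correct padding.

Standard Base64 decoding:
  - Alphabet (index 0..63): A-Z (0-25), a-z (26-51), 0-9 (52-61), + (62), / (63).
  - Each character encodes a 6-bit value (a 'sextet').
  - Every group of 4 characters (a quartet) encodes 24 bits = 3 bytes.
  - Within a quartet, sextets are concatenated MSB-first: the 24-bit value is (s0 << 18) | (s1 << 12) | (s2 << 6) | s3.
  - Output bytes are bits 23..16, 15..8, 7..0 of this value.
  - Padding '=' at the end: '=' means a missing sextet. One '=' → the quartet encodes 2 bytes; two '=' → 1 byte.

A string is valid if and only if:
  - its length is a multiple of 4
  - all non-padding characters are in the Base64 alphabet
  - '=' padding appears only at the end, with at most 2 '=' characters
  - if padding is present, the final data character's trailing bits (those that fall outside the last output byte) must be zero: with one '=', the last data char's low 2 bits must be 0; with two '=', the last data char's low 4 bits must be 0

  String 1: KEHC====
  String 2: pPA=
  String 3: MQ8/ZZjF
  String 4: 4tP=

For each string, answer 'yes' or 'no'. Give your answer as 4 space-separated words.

Answer: no yes yes no

Derivation:
String 1: 'KEHC====' → invalid (4 pad chars (max 2))
String 2: 'pPA=' → valid
String 3: 'MQ8/ZZjF' → valid
String 4: '4tP=' → invalid (bad trailing bits)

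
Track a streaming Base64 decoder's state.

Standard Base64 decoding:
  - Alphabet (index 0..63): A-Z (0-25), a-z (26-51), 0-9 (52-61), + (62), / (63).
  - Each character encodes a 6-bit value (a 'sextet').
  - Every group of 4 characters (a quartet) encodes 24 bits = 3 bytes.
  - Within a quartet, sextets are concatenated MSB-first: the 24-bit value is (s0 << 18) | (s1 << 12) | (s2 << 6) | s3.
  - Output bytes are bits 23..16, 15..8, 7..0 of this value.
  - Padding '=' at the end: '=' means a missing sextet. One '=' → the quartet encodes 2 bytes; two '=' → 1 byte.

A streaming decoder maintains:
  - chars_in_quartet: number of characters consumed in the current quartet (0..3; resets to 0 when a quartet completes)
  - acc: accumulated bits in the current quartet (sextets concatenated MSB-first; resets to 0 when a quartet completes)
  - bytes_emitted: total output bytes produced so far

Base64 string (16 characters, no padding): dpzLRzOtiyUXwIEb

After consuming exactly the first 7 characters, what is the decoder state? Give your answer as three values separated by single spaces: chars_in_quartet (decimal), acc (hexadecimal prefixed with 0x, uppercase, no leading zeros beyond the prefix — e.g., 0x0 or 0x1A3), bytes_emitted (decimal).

Answer: 3 0x11CCE 3

Derivation:
After char 0 ('d'=29): chars_in_quartet=1 acc=0x1D bytes_emitted=0
After char 1 ('p'=41): chars_in_quartet=2 acc=0x769 bytes_emitted=0
After char 2 ('z'=51): chars_in_quartet=3 acc=0x1DA73 bytes_emitted=0
After char 3 ('L'=11): chars_in_quartet=4 acc=0x769CCB -> emit 76 9C CB, reset; bytes_emitted=3
After char 4 ('R'=17): chars_in_quartet=1 acc=0x11 bytes_emitted=3
After char 5 ('z'=51): chars_in_quartet=2 acc=0x473 bytes_emitted=3
After char 6 ('O'=14): chars_in_quartet=3 acc=0x11CCE bytes_emitted=3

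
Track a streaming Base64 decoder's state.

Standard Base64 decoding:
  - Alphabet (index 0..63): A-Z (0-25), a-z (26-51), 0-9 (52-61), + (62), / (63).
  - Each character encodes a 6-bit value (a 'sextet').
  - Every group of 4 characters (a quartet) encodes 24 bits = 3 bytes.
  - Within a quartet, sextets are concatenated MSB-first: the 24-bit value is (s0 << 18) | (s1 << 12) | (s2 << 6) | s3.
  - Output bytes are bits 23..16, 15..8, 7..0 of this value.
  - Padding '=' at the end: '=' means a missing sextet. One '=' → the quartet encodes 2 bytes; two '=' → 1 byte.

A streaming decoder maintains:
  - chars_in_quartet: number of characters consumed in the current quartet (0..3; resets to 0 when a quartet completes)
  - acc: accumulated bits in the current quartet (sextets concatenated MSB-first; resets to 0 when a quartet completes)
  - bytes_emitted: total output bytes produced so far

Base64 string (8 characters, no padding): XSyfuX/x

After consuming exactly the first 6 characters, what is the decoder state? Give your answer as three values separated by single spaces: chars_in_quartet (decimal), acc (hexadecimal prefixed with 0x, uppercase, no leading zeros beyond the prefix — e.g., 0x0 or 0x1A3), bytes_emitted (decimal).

Answer: 2 0xB97 3

Derivation:
After char 0 ('X'=23): chars_in_quartet=1 acc=0x17 bytes_emitted=0
After char 1 ('S'=18): chars_in_quartet=2 acc=0x5D2 bytes_emitted=0
After char 2 ('y'=50): chars_in_quartet=3 acc=0x174B2 bytes_emitted=0
After char 3 ('f'=31): chars_in_quartet=4 acc=0x5D2C9F -> emit 5D 2C 9F, reset; bytes_emitted=3
After char 4 ('u'=46): chars_in_quartet=1 acc=0x2E bytes_emitted=3
After char 5 ('X'=23): chars_in_quartet=2 acc=0xB97 bytes_emitted=3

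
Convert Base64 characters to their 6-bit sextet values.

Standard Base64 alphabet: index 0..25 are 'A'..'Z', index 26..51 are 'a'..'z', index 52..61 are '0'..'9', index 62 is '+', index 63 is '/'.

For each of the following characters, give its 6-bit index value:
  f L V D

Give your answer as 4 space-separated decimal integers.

Answer: 31 11 21 3

Derivation:
'f': a..z range, 26 + ord('f') − ord('a') = 31
'L': A..Z range, ord('L') − ord('A') = 11
'V': A..Z range, ord('V') − ord('A') = 21
'D': A..Z range, ord('D') − ord('A') = 3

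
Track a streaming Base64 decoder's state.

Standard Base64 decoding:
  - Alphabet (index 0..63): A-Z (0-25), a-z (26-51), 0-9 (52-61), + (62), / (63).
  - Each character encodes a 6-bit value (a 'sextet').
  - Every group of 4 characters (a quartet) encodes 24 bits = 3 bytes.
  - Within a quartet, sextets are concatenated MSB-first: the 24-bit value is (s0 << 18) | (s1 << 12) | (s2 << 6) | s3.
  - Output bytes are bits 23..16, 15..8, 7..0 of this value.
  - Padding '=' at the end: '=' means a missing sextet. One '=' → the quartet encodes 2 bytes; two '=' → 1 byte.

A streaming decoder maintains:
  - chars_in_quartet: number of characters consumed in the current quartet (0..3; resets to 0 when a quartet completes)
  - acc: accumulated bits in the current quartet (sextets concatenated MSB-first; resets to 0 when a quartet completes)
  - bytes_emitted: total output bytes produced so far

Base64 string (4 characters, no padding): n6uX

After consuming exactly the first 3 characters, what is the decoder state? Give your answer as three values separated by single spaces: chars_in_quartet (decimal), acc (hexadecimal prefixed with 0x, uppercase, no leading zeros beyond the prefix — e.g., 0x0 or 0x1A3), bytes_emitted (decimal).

Answer: 3 0x27EAE 0

Derivation:
After char 0 ('n'=39): chars_in_quartet=1 acc=0x27 bytes_emitted=0
After char 1 ('6'=58): chars_in_quartet=2 acc=0x9FA bytes_emitted=0
After char 2 ('u'=46): chars_in_quartet=3 acc=0x27EAE bytes_emitted=0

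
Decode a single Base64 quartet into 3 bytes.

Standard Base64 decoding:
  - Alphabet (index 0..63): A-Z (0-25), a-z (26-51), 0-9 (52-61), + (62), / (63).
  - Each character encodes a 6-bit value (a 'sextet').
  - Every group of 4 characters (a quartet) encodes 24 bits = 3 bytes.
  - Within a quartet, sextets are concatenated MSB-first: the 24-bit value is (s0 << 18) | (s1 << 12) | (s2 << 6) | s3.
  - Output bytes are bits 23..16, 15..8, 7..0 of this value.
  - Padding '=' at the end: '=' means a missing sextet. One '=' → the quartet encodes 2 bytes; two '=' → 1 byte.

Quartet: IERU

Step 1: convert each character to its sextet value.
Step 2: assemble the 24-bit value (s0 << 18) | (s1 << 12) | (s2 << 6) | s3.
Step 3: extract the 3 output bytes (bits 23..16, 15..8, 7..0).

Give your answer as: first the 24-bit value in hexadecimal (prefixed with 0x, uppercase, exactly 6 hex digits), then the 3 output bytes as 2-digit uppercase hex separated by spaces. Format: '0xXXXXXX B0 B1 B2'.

Sextets: I=8, E=4, R=17, U=20
24-bit: (8<<18) | (4<<12) | (17<<6) | 20
      = 0x200000 | 0x004000 | 0x000440 | 0x000014
      = 0x204454
Bytes: (v>>16)&0xFF=20, (v>>8)&0xFF=44, v&0xFF=54

Answer: 0x204454 20 44 54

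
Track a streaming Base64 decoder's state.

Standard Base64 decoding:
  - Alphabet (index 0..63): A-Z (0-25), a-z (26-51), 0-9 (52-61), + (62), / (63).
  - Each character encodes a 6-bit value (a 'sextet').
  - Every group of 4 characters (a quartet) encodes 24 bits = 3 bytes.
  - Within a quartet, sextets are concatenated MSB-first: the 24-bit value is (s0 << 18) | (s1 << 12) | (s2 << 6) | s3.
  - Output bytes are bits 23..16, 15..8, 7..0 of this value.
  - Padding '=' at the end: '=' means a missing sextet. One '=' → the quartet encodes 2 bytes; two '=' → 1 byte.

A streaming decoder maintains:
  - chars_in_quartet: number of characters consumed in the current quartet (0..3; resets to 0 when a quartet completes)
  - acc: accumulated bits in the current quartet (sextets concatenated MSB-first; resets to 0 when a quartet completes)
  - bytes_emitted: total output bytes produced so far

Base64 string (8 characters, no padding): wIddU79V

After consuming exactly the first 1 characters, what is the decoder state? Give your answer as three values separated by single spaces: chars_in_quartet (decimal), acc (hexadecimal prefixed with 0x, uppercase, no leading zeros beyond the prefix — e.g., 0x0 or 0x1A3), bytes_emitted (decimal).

Answer: 1 0x30 0

Derivation:
After char 0 ('w'=48): chars_in_quartet=1 acc=0x30 bytes_emitted=0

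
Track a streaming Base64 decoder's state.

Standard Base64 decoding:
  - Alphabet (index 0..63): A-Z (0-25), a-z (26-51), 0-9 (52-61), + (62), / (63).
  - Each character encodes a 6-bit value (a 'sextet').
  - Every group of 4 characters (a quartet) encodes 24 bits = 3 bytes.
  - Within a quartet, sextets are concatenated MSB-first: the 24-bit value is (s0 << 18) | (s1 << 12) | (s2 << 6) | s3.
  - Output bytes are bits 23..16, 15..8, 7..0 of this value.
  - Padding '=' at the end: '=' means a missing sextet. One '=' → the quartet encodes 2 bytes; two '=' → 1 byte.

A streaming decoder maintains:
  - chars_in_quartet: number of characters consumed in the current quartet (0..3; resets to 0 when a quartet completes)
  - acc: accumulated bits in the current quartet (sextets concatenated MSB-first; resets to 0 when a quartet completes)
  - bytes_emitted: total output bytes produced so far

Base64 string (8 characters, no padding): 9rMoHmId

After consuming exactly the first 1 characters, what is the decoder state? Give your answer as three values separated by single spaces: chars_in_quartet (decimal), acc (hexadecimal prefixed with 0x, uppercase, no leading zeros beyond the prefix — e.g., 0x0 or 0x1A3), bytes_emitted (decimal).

Answer: 1 0x3D 0

Derivation:
After char 0 ('9'=61): chars_in_quartet=1 acc=0x3D bytes_emitted=0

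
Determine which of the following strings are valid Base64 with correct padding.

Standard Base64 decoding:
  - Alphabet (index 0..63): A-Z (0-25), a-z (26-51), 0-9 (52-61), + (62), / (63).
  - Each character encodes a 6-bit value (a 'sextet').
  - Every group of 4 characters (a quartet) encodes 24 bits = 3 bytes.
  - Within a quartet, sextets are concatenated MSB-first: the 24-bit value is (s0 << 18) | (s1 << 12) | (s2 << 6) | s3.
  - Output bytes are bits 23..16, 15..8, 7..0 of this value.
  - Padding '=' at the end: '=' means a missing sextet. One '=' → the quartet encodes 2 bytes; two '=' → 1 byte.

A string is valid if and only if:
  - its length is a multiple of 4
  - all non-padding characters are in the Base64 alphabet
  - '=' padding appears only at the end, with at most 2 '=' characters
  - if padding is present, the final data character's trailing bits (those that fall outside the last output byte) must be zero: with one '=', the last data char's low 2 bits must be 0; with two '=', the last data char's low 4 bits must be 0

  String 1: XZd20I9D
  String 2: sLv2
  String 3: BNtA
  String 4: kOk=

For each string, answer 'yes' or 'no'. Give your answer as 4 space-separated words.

String 1: 'XZd20I9D' → valid
String 2: 'sLv2' → valid
String 3: 'BNtA' → valid
String 4: 'kOk=' → valid

Answer: yes yes yes yes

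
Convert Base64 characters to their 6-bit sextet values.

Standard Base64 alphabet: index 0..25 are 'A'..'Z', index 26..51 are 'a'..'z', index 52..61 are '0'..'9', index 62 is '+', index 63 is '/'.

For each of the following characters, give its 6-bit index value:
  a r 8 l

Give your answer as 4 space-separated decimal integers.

'a': a..z range, 26 + ord('a') − ord('a') = 26
'r': a..z range, 26 + ord('r') − ord('a') = 43
'8': 0..9 range, 52 + ord('8') − ord('0') = 60
'l': a..z range, 26 + ord('l') − ord('a') = 37

Answer: 26 43 60 37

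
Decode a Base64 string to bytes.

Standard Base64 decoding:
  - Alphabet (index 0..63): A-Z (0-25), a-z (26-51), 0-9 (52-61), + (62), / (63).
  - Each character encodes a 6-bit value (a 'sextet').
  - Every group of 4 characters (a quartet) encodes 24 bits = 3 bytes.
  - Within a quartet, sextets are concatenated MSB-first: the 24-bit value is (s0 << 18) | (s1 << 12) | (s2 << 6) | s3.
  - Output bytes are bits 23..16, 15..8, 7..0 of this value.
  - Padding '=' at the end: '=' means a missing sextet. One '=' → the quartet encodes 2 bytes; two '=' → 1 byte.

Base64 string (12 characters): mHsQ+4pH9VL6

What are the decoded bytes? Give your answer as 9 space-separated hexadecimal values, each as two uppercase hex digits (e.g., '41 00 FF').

Answer: 98 7B 10 FB 8A 47 F5 52 FA

Derivation:
After char 0 ('m'=38): chars_in_quartet=1 acc=0x26 bytes_emitted=0
After char 1 ('H'=7): chars_in_quartet=2 acc=0x987 bytes_emitted=0
After char 2 ('s'=44): chars_in_quartet=3 acc=0x261EC bytes_emitted=0
After char 3 ('Q'=16): chars_in_quartet=4 acc=0x987B10 -> emit 98 7B 10, reset; bytes_emitted=3
After char 4 ('+'=62): chars_in_quartet=1 acc=0x3E bytes_emitted=3
After char 5 ('4'=56): chars_in_quartet=2 acc=0xFB8 bytes_emitted=3
After char 6 ('p'=41): chars_in_quartet=3 acc=0x3EE29 bytes_emitted=3
After char 7 ('H'=7): chars_in_quartet=4 acc=0xFB8A47 -> emit FB 8A 47, reset; bytes_emitted=6
After char 8 ('9'=61): chars_in_quartet=1 acc=0x3D bytes_emitted=6
After char 9 ('V'=21): chars_in_quartet=2 acc=0xF55 bytes_emitted=6
After char 10 ('L'=11): chars_in_quartet=3 acc=0x3D54B bytes_emitted=6
After char 11 ('6'=58): chars_in_quartet=4 acc=0xF552FA -> emit F5 52 FA, reset; bytes_emitted=9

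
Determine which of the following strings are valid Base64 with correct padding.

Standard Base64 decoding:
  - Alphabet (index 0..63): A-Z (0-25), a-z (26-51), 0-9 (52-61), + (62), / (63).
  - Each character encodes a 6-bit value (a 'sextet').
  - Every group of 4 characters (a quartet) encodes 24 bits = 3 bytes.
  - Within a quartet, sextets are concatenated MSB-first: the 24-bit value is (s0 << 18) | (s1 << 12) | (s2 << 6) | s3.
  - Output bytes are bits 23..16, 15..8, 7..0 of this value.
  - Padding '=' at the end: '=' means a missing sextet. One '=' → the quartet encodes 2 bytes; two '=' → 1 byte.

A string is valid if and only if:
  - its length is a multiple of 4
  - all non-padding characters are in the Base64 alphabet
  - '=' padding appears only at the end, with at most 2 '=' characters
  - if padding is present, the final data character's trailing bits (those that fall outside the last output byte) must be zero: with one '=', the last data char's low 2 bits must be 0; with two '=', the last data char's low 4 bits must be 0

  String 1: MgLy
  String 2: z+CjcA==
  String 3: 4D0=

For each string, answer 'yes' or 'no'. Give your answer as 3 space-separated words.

Answer: yes yes yes

Derivation:
String 1: 'MgLy' → valid
String 2: 'z+CjcA==' → valid
String 3: '4D0=' → valid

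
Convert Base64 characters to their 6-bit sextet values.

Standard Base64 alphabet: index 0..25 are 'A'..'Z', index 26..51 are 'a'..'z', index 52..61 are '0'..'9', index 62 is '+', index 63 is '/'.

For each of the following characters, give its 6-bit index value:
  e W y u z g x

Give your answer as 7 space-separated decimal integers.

Answer: 30 22 50 46 51 32 49

Derivation:
'e': a..z range, 26 + ord('e') − ord('a') = 30
'W': A..Z range, ord('W') − ord('A') = 22
'y': a..z range, 26 + ord('y') − ord('a') = 50
'u': a..z range, 26 + ord('u') − ord('a') = 46
'z': a..z range, 26 + ord('z') − ord('a') = 51
'g': a..z range, 26 + ord('g') − ord('a') = 32
'x': a..z range, 26 + ord('x') − ord('a') = 49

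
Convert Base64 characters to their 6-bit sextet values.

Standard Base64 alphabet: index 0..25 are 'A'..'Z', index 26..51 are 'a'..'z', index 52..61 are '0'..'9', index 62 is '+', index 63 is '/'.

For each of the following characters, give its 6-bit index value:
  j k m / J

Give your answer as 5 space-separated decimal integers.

Answer: 35 36 38 63 9

Derivation:
'j': a..z range, 26 + ord('j') − ord('a') = 35
'k': a..z range, 26 + ord('k') − ord('a') = 36
'm': a..z range, 26 + ord('m') − ord('a') = 38
'/': index 63
'J': A..Z range, ord('J') − ord('A') = 9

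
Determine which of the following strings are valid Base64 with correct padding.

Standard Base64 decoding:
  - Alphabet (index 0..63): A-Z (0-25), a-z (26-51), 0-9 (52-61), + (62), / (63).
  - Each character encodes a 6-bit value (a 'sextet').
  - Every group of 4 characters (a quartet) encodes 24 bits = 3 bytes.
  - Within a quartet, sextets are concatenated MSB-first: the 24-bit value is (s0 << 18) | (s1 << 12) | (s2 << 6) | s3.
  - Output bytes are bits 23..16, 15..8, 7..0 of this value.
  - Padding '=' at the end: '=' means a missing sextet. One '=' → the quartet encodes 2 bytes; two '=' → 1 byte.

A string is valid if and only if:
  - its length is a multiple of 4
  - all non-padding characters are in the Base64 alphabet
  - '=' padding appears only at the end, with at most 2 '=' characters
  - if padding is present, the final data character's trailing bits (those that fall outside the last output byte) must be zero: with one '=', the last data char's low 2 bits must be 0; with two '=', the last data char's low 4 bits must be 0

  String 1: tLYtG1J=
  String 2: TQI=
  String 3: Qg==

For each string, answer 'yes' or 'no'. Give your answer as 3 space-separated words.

Answer: no yes yes

Derivation:
String 1: 'tLYtG1J=' → invalid (bad trailing bits)
String 2: 'TQI=' → valid
String 3: 'Qg==' → valid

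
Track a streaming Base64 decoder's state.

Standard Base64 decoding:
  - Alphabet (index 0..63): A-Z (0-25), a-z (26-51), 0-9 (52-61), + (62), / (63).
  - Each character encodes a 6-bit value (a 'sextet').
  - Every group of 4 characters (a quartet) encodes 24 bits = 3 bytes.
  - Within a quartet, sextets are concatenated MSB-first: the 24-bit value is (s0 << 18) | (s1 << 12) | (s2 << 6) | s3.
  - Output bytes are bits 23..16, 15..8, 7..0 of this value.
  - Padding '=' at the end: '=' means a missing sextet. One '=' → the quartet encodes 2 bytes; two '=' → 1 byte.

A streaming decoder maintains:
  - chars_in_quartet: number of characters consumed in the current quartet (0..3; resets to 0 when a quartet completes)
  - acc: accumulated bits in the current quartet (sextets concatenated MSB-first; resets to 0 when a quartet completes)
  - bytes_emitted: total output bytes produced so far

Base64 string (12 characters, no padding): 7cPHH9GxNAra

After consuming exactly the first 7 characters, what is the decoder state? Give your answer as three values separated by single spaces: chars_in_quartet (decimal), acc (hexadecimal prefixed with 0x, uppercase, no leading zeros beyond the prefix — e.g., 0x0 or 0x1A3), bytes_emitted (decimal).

Answer: 3 0x7F46 3

Derivation:
After char 0 ('7'=59): chars_in_quartet=1 acc=0x3B bytes_emitted=0
After char 1 ('c'=28): chars_in_quartet=2 acc=0xEDC bytes_emitted=0
After char 2 ('P'=15): chars_in_quartet=3 acc=0x3B70F bytes_emitted=0
After char 3 ('H'=7): chars_in_quartet=4 acc=0xEDC3C7 -> emit ED C3 C7, reset; bytes_emitted=3
After char 4 ('H'=7): chars_in_quartet=1 acc=0x7 bytes_emitted=3
After char 5 ('9'=61): chars_in_quartet=2 acc=0x1FD bytes_emitted=3
After char 6 ('G'=6): chars_in_quartet=3 acc=0x7F46 bytes_emitted=3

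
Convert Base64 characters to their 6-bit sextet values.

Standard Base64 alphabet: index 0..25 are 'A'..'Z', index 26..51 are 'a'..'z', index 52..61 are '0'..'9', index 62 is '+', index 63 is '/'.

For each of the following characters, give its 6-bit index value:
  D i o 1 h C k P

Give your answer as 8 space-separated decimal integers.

Answer: 3 34 40 53 33 2 36 15

Derivation:
'D': A..Z range, ord('D') − ord('A') = 3
'i': a..z range, 26 + ord('i') − ord('a') = 34
'o': a..z range, 26 + ord('o') − ord('a') = 40
'1': 0..9 range, 52 + ord('1') − ord('0') = 53
'h': a..z range, 26 + ord('h') − ord('a') = 33
'C': A..Z range, ord('C') − ord('A') = 2
'k': a..z range, 26 + ord('k') − ord('a') = 36
'P': A..Z range, ord('P') − ord('A') = 15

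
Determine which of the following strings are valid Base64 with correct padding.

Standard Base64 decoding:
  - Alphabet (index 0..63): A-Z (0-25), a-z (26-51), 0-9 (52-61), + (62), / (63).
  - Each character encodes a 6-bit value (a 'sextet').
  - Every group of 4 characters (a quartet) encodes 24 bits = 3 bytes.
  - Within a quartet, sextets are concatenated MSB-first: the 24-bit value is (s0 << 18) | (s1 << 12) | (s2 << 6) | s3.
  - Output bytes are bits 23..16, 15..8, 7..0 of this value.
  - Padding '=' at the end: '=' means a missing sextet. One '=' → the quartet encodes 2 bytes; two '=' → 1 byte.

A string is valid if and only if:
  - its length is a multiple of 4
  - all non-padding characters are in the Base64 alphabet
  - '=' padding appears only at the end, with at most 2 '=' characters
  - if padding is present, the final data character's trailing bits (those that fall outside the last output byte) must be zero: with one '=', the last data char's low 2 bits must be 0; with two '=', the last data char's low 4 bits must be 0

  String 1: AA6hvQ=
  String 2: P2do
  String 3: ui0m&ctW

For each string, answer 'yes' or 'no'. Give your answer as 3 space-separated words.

String 1: 'AA6hvQ=' → invalid (len=7 not mult of 4)
String 2: 'P2do' → valid
String 3: 'ui0m&ctW' → invalid (bad char(s): ['&'])

Answer: no yes no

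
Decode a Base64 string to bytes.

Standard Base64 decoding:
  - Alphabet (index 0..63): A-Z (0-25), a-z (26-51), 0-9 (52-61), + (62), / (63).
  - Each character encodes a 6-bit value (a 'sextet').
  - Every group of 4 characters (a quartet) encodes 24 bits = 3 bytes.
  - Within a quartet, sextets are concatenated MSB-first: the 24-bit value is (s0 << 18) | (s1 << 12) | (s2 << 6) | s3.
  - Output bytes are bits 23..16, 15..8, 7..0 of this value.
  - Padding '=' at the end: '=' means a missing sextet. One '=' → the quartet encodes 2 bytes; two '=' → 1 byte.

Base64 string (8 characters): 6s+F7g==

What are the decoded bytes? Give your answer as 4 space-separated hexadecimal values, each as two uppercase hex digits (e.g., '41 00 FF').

After char 0 ('6'=58): chars_in_quartet=1 acc=0x3A bytes_emitted=0
After char 1 ('s'=44): chars_in_quartet=2 acc=0xEAC bytes_emitted=0
After char 2 ('+'=62): chars_in_quartet=3 acc=0x3AB3E bytes_emitted=0
After char 3 ('F'=5): chars_in_quartet=4 acc=0xEACF85 -> emit EA CF 85, reset; bytes_emitted=3
After char 4 ('7'=59): chars_in_quartet=1 acc=0x3B bytes_emitted=3
After char 5 ('g'=32): chars_in_quartet=2 acc=0xEE0 bytes_emitted=3
Padding '==': partial quartet acc=0xEE0 -> emit EE; bytes_emitted=4

Answer: EA CF 85 EE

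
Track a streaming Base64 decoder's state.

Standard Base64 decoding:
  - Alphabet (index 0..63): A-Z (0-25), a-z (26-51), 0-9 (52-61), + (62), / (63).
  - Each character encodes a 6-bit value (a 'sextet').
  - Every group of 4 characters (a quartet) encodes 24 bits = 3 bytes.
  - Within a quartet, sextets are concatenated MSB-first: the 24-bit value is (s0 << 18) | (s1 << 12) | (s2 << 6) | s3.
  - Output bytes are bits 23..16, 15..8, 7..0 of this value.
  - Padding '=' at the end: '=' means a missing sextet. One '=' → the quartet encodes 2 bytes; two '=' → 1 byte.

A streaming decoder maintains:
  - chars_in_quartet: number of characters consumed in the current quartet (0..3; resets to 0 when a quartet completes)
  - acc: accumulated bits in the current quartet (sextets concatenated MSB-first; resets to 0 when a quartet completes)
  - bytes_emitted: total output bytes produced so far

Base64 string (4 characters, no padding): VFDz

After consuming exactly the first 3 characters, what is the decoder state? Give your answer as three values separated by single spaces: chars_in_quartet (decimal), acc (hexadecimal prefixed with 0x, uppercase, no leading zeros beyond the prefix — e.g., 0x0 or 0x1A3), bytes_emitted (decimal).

Answer: 3 0x15143 0

Derivation:
After char 0 ('V'=21): chars_in_quartet=1 acc=0x15 bytes_emitted=0
After char 1 ('F'=5): chars_in_quartet=2 acc=0x545 bytes_emitted=0
After char 2 ('D'=3): chars_in_quartet=3 acc=0x15143 bytes_emitted=0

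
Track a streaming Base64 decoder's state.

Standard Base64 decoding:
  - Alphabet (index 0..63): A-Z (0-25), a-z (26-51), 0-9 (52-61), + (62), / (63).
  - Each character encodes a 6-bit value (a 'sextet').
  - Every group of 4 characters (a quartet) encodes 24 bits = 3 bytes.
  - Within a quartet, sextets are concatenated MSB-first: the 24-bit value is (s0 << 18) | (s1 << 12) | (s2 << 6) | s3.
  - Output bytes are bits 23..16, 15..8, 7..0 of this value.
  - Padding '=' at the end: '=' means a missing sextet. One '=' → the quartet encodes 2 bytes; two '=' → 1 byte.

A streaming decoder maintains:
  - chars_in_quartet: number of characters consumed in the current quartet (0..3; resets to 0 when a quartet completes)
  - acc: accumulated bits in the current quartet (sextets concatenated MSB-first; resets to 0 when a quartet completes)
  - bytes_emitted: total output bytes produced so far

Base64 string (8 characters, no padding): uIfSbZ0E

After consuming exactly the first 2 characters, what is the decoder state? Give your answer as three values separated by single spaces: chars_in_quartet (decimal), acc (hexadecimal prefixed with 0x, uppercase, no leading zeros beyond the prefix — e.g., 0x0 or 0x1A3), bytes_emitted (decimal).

After char 0 ('u'=46): chars_in_quartet=1 acc=0x2E bytes_emitted=0
After char 1 ('I'=8): chars_in_quartet=2 acc=0xB88 bytes_emitted=0

Answer: 2 0xB88 0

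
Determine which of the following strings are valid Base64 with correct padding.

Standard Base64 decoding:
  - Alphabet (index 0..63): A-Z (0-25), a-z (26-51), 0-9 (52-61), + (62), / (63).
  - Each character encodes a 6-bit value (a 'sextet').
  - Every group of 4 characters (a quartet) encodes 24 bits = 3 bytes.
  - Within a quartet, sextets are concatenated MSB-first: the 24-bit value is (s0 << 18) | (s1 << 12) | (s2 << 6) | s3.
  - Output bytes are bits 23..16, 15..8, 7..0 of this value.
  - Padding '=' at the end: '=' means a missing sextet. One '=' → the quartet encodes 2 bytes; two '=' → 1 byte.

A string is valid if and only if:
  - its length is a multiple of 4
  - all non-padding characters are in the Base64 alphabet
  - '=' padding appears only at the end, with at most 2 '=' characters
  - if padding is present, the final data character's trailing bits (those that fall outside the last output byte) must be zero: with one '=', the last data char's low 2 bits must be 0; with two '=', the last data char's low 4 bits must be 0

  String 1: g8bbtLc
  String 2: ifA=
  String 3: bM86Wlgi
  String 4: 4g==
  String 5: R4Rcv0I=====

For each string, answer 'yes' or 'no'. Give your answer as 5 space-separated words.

Answer: no yes yes yes no

Derivation:
String 1: 'g8bbtLc' → invalid (len=7 not mult of 4)
String 2: 'ifA=' → valid
String 3: 'bM86Wlgi' → valid
String 4: '4g==' → valid
String 5: 'R4Rcv0I=====' → invalid (5 pad chars (max 2))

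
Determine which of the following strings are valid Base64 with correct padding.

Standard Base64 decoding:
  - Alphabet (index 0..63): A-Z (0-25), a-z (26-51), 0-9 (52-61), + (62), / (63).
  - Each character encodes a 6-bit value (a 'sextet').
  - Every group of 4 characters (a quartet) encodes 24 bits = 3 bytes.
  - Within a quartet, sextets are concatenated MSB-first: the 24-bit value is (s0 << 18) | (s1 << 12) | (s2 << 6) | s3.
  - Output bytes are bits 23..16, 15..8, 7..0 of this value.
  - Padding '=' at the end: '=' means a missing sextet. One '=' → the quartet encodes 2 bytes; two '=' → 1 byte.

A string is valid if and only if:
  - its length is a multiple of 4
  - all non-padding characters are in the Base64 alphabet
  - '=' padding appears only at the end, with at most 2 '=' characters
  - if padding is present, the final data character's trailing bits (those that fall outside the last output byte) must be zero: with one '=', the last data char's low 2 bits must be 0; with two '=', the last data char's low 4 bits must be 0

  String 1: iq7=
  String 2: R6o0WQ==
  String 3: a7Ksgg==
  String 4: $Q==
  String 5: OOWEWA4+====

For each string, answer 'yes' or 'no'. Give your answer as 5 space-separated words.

String 1: 'iq7=' → invalid (bad trailing bits)
String 2: 'R6o0WQ==' → valid
String 3: 'a7Ksgg==' → valid
String 4: '$Q==' → invalid (bad char(s): ['$'])
String 5: 'OOWEWA4+====' → invalid (4 pad chars (max 2))

Answer: no yes yes no no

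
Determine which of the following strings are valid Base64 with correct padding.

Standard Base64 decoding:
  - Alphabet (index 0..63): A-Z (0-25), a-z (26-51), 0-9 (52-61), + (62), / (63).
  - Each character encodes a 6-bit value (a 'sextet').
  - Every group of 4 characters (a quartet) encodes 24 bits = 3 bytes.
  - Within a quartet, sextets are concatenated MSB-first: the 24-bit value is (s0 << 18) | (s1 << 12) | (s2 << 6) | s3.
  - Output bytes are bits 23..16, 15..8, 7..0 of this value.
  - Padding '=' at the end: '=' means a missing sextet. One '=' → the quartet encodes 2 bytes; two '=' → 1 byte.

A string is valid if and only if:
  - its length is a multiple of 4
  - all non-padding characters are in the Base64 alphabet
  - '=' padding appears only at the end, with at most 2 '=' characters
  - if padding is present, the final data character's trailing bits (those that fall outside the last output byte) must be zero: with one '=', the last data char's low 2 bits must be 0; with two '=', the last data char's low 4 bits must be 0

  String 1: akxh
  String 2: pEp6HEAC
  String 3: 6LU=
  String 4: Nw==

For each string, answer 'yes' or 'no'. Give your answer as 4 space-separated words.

Answer: yes yes yes yes

Derivation:
String 1: 'akxh' → valid
String 2: 'pEp6HEAC' → valid
String 3: '6LU=' → valid
String 4: 'Nw==' → valid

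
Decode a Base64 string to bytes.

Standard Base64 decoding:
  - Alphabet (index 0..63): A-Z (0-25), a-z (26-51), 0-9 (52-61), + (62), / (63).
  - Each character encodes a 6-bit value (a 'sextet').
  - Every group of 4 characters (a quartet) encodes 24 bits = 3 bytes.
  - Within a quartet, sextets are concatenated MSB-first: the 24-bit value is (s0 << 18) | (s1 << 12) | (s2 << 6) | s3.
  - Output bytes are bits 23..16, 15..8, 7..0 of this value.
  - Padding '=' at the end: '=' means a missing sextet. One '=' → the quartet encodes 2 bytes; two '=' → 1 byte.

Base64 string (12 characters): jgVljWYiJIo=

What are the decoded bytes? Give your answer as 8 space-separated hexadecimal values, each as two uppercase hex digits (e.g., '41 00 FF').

Answer: 8E 05 65 8D 66 22 24 8A

Derivation:
After char 0 ('j'=35): chars_in_quartet=1 acc=0x23 bytes_emitted=0
After char 1 ('g'=32): chars_in_quartet=2 acc=0x8E0 bytes_emitted=0
After char 2 ('V'=21): chars_in_quartet=3 acc=0x23815 bytes_emitted=0
After char 3 ('l'=37): chars_in_quartet=4 acc=0x8E0565 -> emit 8E 05 65, reset; bytes_emitted=3
After char 4 ('j'=35): chars_in_quartet=1 acc=0x23 bytes_emitted=3
After char 5 ('W'=22): chars_in_quartet=2 acc=0x8D6 bytes_emitted=3
After char 6 ('Y'=24): chars_in_quartet=3 acc=0x23598 bytes_emitted=3
After char 7 ('i'=34): chars_in_quartet=4 acc=0x8D6622 -> emit 8D 66 22, reset; bytes_emitted=6
After char 8 ('J'=9): chars_in_quartet=1 acc=0x9 bytes_emitted=6
After char 9 ('I'=8): chars_in_quartet=2 acc=0x248 bytes_emitted=6
After char 10 ('o'=40): chars_in_quartet=3 acc=0x9228 bytes_emitted=6
Padding '=': partial quartet acc=0x9228 -> emit 24 8A; bytes_emitted=8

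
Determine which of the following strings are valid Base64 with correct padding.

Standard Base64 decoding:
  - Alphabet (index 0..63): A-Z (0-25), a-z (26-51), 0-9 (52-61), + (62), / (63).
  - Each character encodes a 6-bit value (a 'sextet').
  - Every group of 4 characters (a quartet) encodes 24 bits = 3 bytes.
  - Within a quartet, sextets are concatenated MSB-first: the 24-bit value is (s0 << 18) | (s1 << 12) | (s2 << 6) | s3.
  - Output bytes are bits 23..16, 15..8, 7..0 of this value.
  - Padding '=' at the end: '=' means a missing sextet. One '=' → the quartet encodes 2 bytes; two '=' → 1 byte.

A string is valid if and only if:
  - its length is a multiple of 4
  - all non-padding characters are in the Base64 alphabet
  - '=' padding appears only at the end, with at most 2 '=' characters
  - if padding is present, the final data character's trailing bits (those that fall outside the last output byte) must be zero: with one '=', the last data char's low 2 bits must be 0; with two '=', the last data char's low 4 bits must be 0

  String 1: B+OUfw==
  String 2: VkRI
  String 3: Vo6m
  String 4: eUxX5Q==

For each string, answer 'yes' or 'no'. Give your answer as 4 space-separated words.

Answer: yes yes yes yes

Derivation:
String 1: 'B+OUfw==' → valid
String 2: 'VkRI' → valid
String 3: 'Vo6m' → valid
String 4: 'eUxX5Q==' → valid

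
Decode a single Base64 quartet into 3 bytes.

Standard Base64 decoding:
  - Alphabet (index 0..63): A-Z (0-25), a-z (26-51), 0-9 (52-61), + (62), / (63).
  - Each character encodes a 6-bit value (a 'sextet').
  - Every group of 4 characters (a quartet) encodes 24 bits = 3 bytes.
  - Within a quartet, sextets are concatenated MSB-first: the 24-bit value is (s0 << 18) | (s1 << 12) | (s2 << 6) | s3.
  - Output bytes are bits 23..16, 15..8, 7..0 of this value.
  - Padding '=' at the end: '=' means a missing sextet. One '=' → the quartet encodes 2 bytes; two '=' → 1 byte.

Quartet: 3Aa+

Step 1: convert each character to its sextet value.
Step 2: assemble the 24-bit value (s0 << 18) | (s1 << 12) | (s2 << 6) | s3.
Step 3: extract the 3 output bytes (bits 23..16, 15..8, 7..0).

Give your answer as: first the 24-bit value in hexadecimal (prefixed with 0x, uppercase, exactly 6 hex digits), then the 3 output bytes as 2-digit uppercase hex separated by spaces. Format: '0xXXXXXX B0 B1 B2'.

Sextets: 3=55, A=0, a=26, +=62
24-bit: (55<<18) | (0<<12) | (26<<6) | 62
      = 0xDC0000 | 0x000000 | 0x000680 | 0x00003E
      = 0xDC06BE
Bytes: (v>>16)&0xFF=DC, (v>>8)&0xFF=06, v&0xFF=BE

Answer: 0xDC06BE DC 06 BE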